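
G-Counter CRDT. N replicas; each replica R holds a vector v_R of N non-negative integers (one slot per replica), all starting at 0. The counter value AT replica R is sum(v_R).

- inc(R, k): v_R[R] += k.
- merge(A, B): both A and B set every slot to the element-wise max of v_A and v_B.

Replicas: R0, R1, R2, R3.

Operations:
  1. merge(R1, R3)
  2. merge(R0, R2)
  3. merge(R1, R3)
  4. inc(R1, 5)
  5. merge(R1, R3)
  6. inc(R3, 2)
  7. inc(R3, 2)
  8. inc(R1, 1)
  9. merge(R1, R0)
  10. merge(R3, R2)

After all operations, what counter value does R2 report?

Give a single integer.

Op 1: merge R1<->R3 -> R1=(0,0,0,0) R3=(0,0,0,0)
Op 2: merge R0<->R2 -> R0=(0,0,0,0) R2=(0,0,0,0)
Op 3: merge R1<->R3 -> R1=(0,0,0,0) R3=(0,0,0,0)
Op 4: inc R1 by 5 -> R1=(0,5,0,0) value=5
Op 5: merge R1<->R3 -> R1=(0,5,0,0) R3=(0,5,0,0)
Op 6: inc R3 by 2 -> R3=(0,5,0,2) value=7
Op 7: inc R3 by 2 -> R3=(0,5,0,4) value=9
Op 8: inc R1 by 1 -> R1=(0,6,0,0) value=6
Op 9: merge R1<->R0 -> R1=(0,6,0,0) R0=(0,6,0,0)
Op 10: merge R3<->R2 -> R3=(0,5,0,4) R2=(0,5,0,4)

Answer: 9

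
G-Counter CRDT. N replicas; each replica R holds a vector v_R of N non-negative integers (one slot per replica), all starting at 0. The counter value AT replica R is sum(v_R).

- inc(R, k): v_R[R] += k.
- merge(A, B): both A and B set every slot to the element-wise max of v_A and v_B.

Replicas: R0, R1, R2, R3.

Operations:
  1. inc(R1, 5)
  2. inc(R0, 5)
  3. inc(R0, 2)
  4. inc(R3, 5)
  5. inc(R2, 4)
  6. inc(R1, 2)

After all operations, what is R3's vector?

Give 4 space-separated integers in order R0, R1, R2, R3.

Op 1: inc R1 by 5 -> R1=(0,5,0,0) value=5
Op 2: inc R0 by 5 -> R0=(5,0,0,0) value=5
Op 3: inc R0 by 2 -> R0=(7,0,0,0) value=7
Op 4: inc R3 by 5 -> R3=(0,0,0,5) value=5
Op 5: inc R2 by 4 -> R2=(0,0,4,0) value=4
Op 6: inc R1 by 2 -> R1=(0,7,0,0) value=7

Answer: 0 0 0 5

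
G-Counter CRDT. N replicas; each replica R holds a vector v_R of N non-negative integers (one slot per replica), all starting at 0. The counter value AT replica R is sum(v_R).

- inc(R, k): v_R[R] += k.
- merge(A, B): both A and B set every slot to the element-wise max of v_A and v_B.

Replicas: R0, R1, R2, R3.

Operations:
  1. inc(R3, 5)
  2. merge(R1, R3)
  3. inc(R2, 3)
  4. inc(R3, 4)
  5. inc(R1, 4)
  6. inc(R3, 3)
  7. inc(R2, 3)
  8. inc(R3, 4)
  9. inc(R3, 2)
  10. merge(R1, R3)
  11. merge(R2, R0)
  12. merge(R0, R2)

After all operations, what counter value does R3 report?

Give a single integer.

Answer: 22

Derivation:
Op 1: inc R3 by 5 -> R3=(0,0,0,5) value=5
Op 2: merge R1<->R3 -> R1=(0,0,0,5) R3=(0,0,0,5)
Op 3: inc R2 by 3 -> R2=(0,0,3,0) value=3
Op 4: inc R3 by 4 -> R3=(0,0,0,9) value=9
Op 5: inc R1 by 4 -> R1=(0,4,0,5) value=9
Op 6: inc R3 by 3 -> R3=(0,0,0,12) value=12
Op 7: inc R2 by 3 -> R2=(0,0,6,0) value=6
Op 8: inc R3 by 4 -> R3=(0,0,0,16) value=16
Op 9: inc R3 by 2 -> R3=(0,0,0,18) value=18
Op 10: merge R1<->R3 -> R1=(0,4,0,18) R3=(0,4,0,18)
Op 11: merge R2<->R0 -> R2=(0,0,6,0) R0=(0,0,6,0)
Op 12: merge R0<->R2 -> R0=(0,0,6,0) R2=(0,0,6,0)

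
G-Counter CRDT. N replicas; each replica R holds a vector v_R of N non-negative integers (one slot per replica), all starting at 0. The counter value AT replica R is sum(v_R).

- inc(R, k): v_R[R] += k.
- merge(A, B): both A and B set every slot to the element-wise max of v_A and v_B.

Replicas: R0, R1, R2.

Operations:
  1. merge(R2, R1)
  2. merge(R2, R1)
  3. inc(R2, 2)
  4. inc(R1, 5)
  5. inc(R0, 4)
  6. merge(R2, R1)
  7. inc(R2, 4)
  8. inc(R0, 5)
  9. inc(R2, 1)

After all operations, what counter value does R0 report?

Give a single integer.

Answer: 9

Derivation:
Op 1: merge R2<->R1 -> R2=(0,0,0) R1=(0,0,0)
Op 2: merge R2<->R1 -> R2=(0,0,0) R1=(0,0,0)
Op 3: inc R2 by 2 -> R2=(0,0,2) value=2
Op 4: inc R1 by 5 -> R1=(0,5,0) value=5
Op 5: inc R0 by 4 -> R0=(4,0,0) value=4
Op 6: merge R2<->R1 -> R2=(0,5,2) R1=(0,5,2)
Op 7: inc R2 by 4 -> R2=(0,5,6) value=11
Op 8: inc R0 by 5 -> R0=(9,0,0) value=9
Op 9: inc R2 by 1 -> R2=(0,5,7) value=12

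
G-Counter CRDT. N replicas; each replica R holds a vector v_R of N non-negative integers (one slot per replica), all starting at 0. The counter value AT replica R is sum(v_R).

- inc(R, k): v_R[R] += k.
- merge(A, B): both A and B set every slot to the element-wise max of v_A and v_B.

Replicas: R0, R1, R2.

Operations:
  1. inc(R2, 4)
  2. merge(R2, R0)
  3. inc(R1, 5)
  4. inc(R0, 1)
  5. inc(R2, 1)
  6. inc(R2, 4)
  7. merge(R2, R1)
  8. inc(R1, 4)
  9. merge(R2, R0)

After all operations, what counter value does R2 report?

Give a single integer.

Answer: 15

Derivation:
Op 1: inc R2 by 4 -> R2=(0,0,4) value=4
Op 2: merge R2<->R0 -> R2=(0,0,4) R0=(0,0,4)
Op 3: inc R1 by 5 -> R1=(0,5,0) value=5
Op 4: inc R0 by 1 -> R0=(1,0,4) value=5
Op 5: inc R2 by 1 -> R2=(0,0,5) value=5
Op 6: inc R2 by 4 -> R2=(0,0,9) value=9
Op 7: merge R2<->R1 -> R2=(0,5,9) R1=(0,5,9)
Op 8: inc R1 by 4 -> R1=(0,9,9) value=18
Op 9: merge R2<->R0 -> R2=(1,5,9) R0=(1,5,9)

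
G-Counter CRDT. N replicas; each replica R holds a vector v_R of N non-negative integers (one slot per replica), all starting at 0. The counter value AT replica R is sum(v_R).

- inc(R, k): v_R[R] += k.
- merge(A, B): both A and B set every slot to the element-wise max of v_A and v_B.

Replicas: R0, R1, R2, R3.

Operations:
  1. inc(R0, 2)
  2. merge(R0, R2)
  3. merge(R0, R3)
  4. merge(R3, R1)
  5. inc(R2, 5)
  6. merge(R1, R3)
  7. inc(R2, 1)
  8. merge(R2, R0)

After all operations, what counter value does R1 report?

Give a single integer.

Answer: 2

Derivation:
Op 1: inc R0 by 2 -> R0=(2,0,0,0) value=2
Op 2: merge R0<->R2 -> R0=(2,0,0,0) R2=(2,0,0,0)
Op 3: merge R0<->R3 -> R0=(2,0,0,0) R3=(2,0,0,0)
Op 4: merge R3<->R1 -> R3=(2,0,0,0) R1=(2,0,0,0)
Op 5: inc R2 by 5 -> R2=(2,0,5,0) value=7
Op 6: merge R1<->R3 -> R1=(2,0,0,0) R3=(2,0,0,0)
Op 7: inc R2 by 1 -> R2=(2,0,6,0) value=8
Op 8: merge R2<->R0 -> R2=(2,0,6,0) R0=(2,0,6,0)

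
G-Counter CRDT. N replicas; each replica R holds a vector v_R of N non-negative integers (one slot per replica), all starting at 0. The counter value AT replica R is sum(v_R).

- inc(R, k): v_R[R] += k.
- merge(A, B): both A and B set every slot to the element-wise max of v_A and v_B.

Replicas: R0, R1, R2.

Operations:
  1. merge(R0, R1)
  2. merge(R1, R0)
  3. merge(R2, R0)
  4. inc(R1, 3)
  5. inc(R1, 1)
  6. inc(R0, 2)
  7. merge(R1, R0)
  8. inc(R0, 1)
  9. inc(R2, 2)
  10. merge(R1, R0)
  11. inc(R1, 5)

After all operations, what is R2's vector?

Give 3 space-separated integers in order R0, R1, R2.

Op 1: merge R0<->R1 -> R0=(0,0,0) R1=(0,0,0)
Op 2: merge R1<->R0 -> R1=(0,0,0) R0=(0,0,0)
Op 3: merge R2<->R0 -> R2=(0,0,0) R0=(0,0,0)
Op 4: inc R1 by 3 -> R1=(0,3,0) value=3
Op 5: inc R1 by 1 -> R1=(0,4,0) value=4
Op 6: inc R0 by 2 -> R0=(2,0,0) value=2
Op 7: merge R1<->R0 -> R1=(2,4,0) R0=(2,4,0)
Op 8: inc R0 by 1 -> R0=(3,4,0) value=7
Op 9: inc R2 by 2 -> R2=(0,0,2) value=2
Op 10: merge R1<->R0 -> R1=(3,4,0) R0=(3,4,0)
Op 11: inc R1 by 5 -> R1=(3,9,0) value=12

Answer: 0 0 2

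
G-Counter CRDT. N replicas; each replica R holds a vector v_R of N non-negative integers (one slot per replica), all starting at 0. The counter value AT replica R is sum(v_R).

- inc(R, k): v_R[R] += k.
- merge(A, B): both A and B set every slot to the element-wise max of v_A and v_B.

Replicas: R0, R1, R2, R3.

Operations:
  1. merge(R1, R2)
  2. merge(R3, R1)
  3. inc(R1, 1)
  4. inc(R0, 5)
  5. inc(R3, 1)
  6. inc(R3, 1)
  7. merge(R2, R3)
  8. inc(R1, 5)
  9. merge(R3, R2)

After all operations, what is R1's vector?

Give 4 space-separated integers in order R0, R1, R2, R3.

Op 1: merge R1<->R2 -> R1=(0,0,0,0) R2=(0,0,0,0)
Op 2: merge R3<->R1 -> R3=(0,0,0,0) R1=(0,0,0,0)
Op 3: inc R1 by 1 -> R1=(0,1,0,0) value=1
Op 4: inc R0 by 5 -> R0=(5,0,0,0) value=5
Op 5: inc R3 by 1 -> R3=(0,0,0,1) value=1
Op 6: inc R3 by 1 -> R3=(0,0,0,2) value=2
Op 7: merge R2<->R3 -> R2=(0,0,0,2) R3=(0,0,0,2)
Op 8: inc R1 by 5 -> R1=(0,6,0,0) value=6
Op 9: merge R3<->R2 -> R3=(0,0,0,2) R2=(0,0,0,2)

Answer: 0 6 0 0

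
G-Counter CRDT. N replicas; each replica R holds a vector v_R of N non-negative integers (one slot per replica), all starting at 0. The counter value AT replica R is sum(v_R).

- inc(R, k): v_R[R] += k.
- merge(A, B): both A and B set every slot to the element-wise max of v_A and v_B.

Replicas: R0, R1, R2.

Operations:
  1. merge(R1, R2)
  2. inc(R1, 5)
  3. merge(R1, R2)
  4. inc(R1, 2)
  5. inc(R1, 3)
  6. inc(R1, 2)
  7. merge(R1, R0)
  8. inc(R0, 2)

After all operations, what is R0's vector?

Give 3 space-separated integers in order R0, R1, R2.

Answer: 2 12 0

Derivation:
Op 1: merge R1<->R2 -> R1=(0,0,0) R2=(0,0,0)
Op 2: inc R1 by 5 -> R1=(0,5,0) value=5
Op 3: merge R1<->R2 -> R1=(0,5,0) R2=(0,5,0)
Op 4: inc R1 by 2 -> R1=(0,7,0) value=7
Op 5: inc R1 by 3 -> R1=(0,10,0) value=10
Op 6: inc R1 by 2 -> R1=(0,12,0) value=12
Op 7: merge R1<->R0 -> R1=(0,12,0) R0=(0,12,0)
Op 8: inc R0 by 2 -> R0=(2,12,0) value=14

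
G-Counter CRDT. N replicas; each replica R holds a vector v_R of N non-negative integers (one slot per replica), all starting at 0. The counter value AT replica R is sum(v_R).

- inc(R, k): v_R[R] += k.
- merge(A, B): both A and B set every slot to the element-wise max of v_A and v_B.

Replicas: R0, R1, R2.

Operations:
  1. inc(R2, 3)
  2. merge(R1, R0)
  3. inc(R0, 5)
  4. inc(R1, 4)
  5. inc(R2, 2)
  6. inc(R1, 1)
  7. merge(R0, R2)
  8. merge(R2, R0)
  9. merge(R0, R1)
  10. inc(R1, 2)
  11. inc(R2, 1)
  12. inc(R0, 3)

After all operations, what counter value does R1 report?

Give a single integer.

Answer: 17

Derivation:
Op 1: inc R2 by 3 -> R2=(0,0,3) value=3
Op 2: merge R1<->R0 -> R1=(0,0,0) R0=(0,0,0)
Op 3: inc R0 by 5 -> R0=(5,0,0) value=5
Op 4: inc R1 by 4 -> R1=(0,4,0) value=4
Op 5: inc R2 by 2 -> R2=(0,0,5) value=5
Op 6: inc R1 by 1 -> R1=(0,5,0) value=5
Op 7: merge R0<->R2 -> R0=(5,0,5) R2=(5,0,5)
Op 8: merge R2<->R0 -> R2=(5,0,5) R0=(5,0,5)
Op 9: merge R0<->R1 -> R0=(5,5,5) R1=(5,5,5)
Op 10: inc R1 by 2 -> R1=(5,7,5) value=17
Op 11: inc R2 by 1 -> R2=(5,0,6) value=11
Op 12: inc R0 by 3 -> R0=(8,5,5) value=18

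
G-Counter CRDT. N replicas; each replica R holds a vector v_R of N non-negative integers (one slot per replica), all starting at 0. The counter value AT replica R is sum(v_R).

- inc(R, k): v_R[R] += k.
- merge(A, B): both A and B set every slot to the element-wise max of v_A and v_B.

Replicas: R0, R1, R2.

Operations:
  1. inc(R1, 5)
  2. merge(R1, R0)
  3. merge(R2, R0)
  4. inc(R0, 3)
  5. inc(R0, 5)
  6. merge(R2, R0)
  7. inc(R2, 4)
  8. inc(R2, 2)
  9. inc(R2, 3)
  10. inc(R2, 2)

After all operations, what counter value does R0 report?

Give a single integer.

Answer: 13

Derivation:
Op 1: inc R1 by 5 -> R1=(0,5,0) value=5
Op 2: merge R1<->R0 -> R1=(0,5,0) R0=(0,5,0)
Op 3: merge R2<->R0 -> R2=(0,5,0) R0=(0,5,0)
Op 4: inc R0 by 3 -> R0=(3,5,0) value=8
Op 5: inc R0 by 5 -> R0=(8,5,0) value=13
Op 6: merge R2<->R0 -> R2=(8,5,0) R0=(8,5,0)
Op 7: inc R2 by 4 -> R2=(8,5,4) value=17
Op 8: inc R2 by 2 -> R2=(8,5,6) value=19
Op 9: inc R2 by 3 -> R2=(8,5,9) value=22
Op 10: inc R2 by 2 -> R2=(8,5,11) value=24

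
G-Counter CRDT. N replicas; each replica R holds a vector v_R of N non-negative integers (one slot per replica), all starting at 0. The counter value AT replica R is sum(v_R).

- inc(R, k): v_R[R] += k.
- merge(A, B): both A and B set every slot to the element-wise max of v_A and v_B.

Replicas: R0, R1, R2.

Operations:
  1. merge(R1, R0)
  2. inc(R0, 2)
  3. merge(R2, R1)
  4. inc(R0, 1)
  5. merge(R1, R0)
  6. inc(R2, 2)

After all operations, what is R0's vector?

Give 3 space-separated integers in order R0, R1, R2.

Op 1: merge R1<->R0 -> R1=(0,0,0) R0=(0,0,0)
Op 2: inc R0 by 2 -> R0=(2,0,0) value=2
Op 3: merge R2<->R1 -> R2=(0,0,0) R1=(0,0,0)
Op 4: inc R0 by 1 -> R0=(3,0,0) value=3
Op 5: merge R1<->R0 -> R1=(3,0,0) R0=(3,0,0)
Op 6: inc R2 by 2 -> R2=(0,0,2) value=2

Answer: 3 0 0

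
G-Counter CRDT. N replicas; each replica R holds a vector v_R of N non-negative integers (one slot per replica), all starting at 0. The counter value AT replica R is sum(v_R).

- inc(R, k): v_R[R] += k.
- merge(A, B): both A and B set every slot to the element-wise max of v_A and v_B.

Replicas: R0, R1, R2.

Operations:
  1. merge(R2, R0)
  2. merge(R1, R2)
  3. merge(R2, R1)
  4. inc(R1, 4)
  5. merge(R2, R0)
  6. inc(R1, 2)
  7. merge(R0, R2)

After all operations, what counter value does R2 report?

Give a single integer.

Op 1: merge R2<->R0 -> R2=(0,0,0) R0=(0,0,0)
Op 2: merge R1<->R2 -> R1=(0,0,0) R2=(0,0,0)
Op 3: merge R2<->R1 -> R2=(0,0,0) R1=(0,0,0)
Op 4: inc R1 by 4 -> R1=(0,4,0) value=4
Op 5: merge R2<->R0 -> R2=(0,0,0) R0=(0,0,0)
Op 6: inc R1 by 2 -> R1=(0,6,0) value=6
Op 7: merge R0<->R2 -> R0=(0,0,0) R2=(0,0,0)

Answer: 0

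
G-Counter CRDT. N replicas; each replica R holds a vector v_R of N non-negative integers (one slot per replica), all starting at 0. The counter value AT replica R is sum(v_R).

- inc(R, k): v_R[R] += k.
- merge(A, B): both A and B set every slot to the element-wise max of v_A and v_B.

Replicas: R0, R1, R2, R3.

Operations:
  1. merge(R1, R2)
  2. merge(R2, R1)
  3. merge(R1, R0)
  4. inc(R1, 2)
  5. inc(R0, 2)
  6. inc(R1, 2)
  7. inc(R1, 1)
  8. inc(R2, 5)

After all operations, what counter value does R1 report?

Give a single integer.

Answer: 5

Derivation:
Op 1: merge R1<->R2 -> R1=(0,0,0,0) R2=(0,0,0,0)
Op 2: merge R2<->R1 -> R2=(0,0,0,0) R1=(0,0,0,0)
Op 3: merge R1<->R0 -> R1=(0,0,0,0) R0=(0,0,0,0)
Op 4: inc R1 by 2 -> R1=(0,2,0,0) value=2
Op 5: inc R0 by 2 -> R0=(2,0,0,0) value=2
Op 6: inc R1 by 2 -> R1=(0,4,0,0) value=4
Op 7: inc R1 by 1 -> R1=(0,5,0,0) value=5
Op 8: inc R2 by 5 -> R2=(0,0,5,0) value=5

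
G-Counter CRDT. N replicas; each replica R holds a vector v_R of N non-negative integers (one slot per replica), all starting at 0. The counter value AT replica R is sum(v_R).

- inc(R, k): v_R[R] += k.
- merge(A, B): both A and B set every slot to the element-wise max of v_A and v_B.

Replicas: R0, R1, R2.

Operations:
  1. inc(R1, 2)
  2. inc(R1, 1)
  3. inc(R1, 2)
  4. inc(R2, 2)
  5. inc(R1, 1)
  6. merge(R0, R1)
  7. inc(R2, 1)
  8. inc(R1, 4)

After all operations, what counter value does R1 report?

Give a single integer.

Op 1: inc R1 by 2 -> R1=(0,2,0) value=2
Op 2: inc R1 by 1 -> R1=(0,3,0) value=3
Op 3: inc R1 by 2 -> R1=(0,5,0) value=5
Op 4: inc R2 by 2 -> R2=(0,0,2) value=2
Op 5: inc R1 by 1 -> R1=(0,6,0) value=6
Op 6: merge R0<->R1 -> R0=(0,6,0) R1=(0,6,0)
Op 7: inc R2 by 1 -> R2=(0,0,3) value=3
Op 8: inc R1 by 4 -> R1=(0,10,0) value=10

Answer: 10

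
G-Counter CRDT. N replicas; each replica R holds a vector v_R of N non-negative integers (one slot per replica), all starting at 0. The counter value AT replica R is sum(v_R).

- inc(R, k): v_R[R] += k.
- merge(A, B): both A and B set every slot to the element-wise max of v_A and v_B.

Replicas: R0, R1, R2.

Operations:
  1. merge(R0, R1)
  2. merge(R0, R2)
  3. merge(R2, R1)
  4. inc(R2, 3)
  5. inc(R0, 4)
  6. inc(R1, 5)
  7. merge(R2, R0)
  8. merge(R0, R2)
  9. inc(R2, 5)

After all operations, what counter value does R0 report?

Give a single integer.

Op 1: merge R0<->R1 -> R0=(0,0,0) R1=(0,0,0)
Op 2: merge R0<->R2 -> R0=(0,0,0) R2=(0,0,0)
Op 3: merge R2<->R1 -> R2=(0,0,0) R1=(0,0,0)
Op 4: inc R2 by 3 -> R2=(0,0,3) value=3
Op 5: inc R0 by 4 -> R0=(4,0,0) value=4
Op 6: inc R1 by 5 -> R1=(0,5,0) value=5
Op 7: merge R2<->R0 -> R2=(4,0,3) R0=(4,0,3)
Op 8: merge R0<->R2 -> R0=(4,0,3) R2=(4,0,3)
Op 9: inc R2 by 5 -> R2=(4,0,8) value=12

Answer: 7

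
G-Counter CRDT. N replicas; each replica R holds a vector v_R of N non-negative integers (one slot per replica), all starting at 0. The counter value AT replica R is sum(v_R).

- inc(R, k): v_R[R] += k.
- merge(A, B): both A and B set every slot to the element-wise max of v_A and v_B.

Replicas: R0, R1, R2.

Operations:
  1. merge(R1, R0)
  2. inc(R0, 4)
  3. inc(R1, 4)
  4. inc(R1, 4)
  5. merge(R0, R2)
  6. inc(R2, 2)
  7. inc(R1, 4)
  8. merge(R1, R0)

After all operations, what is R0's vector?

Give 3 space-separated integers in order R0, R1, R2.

Op 1: merge R1<->R0 -> R1=(0,0,0) R0=(0,0,0)
Op 2: inc R0 by 4 -> R0=(4,0,0) value=4
Op 3: inc R1 by 4 -> R1=(0,4,0) value=4
Op 4: inc R1 by 4 -> R1=(0,8,0) value=8
Op 5: merge R0<->R2 -> R0=(4,0,0) R2=(4,0,0)
Op 6: inc R2 by 2 -> R2=(4,0,2) value=6
Op 7: inc R1 by 4 -> R1=(0,12,0) value=12
Op 8: merge R1<->R0 -> R1=(4,12,0) R0=(4,12,0)

Answer: 4 12 0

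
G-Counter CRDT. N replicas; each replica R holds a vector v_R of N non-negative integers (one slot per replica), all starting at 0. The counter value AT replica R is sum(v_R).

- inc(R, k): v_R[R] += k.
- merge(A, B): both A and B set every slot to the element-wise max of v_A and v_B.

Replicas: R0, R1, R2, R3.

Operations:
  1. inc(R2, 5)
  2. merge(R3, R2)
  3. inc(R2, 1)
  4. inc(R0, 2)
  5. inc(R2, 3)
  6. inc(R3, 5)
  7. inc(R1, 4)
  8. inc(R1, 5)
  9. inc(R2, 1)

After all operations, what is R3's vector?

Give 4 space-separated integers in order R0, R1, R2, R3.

Op 1: inc R2 by 5 -> R2=(0,0,5,0) value=5
Op 2: merge R3<->R2 -> R3=(0,0,5,0) R2=(0,0,5,0)
Op 3: inc R2 by 1 -> R2=(0,0,6,0) value=6
Op 4: inc R0 by 2 -> R0=(2,0,0,0) value=2
Op 5: inc R2 by 3 -> R2=(0,0,9,0) value=9
Op 6: inc R3 by 5 -> R3=(0,0,5,5) value=10
Op 7: inc R1 by 4 -> R1=(0,4,0,0) value=4
Op 8: inc R1 by 5 -> R1=(0,9,0,0) value=9
Op 9: inc R2 by 1 -> R2=(0,0,10,0) value=10

Answer: 0 0 5 5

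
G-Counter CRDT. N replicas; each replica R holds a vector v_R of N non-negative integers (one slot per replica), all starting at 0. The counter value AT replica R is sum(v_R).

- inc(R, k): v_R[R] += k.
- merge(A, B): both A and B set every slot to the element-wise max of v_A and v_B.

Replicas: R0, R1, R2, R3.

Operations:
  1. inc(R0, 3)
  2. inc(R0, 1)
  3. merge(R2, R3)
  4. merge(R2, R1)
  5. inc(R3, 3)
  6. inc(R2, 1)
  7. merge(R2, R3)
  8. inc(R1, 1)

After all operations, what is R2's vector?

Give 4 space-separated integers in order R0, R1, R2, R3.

Answer: 0 0 1 3

Derivation:
Op 1: inc R0 by 3 -> R0=(3,0,0,0) value=3
Op 2: inc R0 by 1 -> R0=(4,0,0,0) value=4
Op 3: merge R2<->R3 -> R2=(0,0,0,0) R3=(0,0,0,0)
Op 4: merge R2<->R1 -> R2=(0,0,0,0) R1=(0,0,0,0)
Op 5: inc R3 by 3 -> R3=(0,0,0,3) value=3
Op 6: inc R2 by 1 -> R2=(0,0,1,0) value=1
Op 7: merge R2<->R3 -> R2=(0,0,1,3) R3=(0,0,1,3)
Op 8: inc R1 by 1 -> R1=(0,1,0,0) value=1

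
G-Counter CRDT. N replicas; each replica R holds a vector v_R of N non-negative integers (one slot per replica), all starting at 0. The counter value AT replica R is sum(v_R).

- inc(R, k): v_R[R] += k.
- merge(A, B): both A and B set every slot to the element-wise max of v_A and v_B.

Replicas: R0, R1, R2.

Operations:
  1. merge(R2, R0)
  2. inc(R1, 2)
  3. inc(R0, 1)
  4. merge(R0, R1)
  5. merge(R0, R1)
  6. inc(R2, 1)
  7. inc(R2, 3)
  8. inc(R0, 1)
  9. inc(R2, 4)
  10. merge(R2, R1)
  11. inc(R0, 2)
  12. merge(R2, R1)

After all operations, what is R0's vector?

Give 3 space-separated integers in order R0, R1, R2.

Answer: 4 2 0

Derivation:
Op 1: merge R2<->R0 -> R2=(0,0,0) R0=(0,0,0)
Op 2: inc R1 by 2 -> R1=(0,2,0) value=2
Op 3: inc R0 by 1 -> R0=(1,0,0) value=1
Op 4: merge R0<->R1 -> R0=(1,2,0) R1=(1,2,0)
Op 5: merge R0<->R1 -> R0=(1,2,0) R1=(1,2,0)
Op 6: inc R2 by 1 -> R2=(0,0,1) value=1
Op 7: inc R2 by 3 -> R2=(0,0,4) value=4
Op 8: inc R0 by 1 -> R0=(2,2,0) value=4
Op 9: inc R2 by 4 -> R2=(0,0,8) value=8
Op 10: merge R2<->R1 -> R2=(1,2,8) R1=(1,2,8)
Op 11: inc R0 by 2 -> R0=(4,2,0) value=6
Op 12: merge R2<->R1 -> R2=(1,2,8) R1=(1,2,8)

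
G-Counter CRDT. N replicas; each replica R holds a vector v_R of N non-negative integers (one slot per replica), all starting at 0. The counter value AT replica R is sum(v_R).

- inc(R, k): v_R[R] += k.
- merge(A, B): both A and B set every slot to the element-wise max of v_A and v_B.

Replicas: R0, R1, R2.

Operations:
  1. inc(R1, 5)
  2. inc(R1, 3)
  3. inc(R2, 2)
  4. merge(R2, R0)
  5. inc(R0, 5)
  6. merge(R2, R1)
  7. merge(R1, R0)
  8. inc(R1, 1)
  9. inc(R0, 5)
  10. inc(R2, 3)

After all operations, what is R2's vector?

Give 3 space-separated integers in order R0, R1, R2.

Answer: 0 8 5

Derivation:
Op 1: inc R1 by 5 -> R1=(0,5,0) value=5
Op 2: inc R1 by 3 -> R1=(0,8,0) value=8
Op 3: inc R2 by 2 -> R2=(0,0,2) value=2
Op 4: merge R2<->R0 -> R2=(0,0,2) R0=(0,0,2)
Op 5: inc R0 by 5 -> R0=(5,0,2) value=7
Op 6: merge R2<->R1 -> R2=(0,8,2) R1=(0,8,2)
Op 7: merge R1<->R0 -> R1=(5,8,2) R0=(5,8,2)
Op 8: inc R1 by 1 -> R1=(5,9,2) value=16
Op 9: inc R0 by 5 -> R0=(10,8,2) value=20
Op 10: inc R2 by 3 -> R2=(0,8,5) value=13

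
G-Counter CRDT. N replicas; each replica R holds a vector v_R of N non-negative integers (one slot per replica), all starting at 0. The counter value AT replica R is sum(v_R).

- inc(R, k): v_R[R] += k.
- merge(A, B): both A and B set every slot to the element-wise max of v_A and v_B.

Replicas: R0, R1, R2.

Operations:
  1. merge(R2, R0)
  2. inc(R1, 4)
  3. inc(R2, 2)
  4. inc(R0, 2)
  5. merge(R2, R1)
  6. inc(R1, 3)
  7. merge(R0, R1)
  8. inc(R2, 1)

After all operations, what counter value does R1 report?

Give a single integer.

Op 1: merge R2<->R0 -> R2=(0,0,0) R0=(0,0,0)
Op 2: inc R1 by 4 -> R1=(0,4,0) value=4
Op 3: inc R2 by 2 -> R2=(0,0,2) value=2
Op 4: inc R0 by 2 -> R0=(2,0,0) value=2
Op 5: merge R2<->R1 -> R2=(0,4,2) R1=(0,4,2)
Op 6: inc R1 by 3 -> R1=(0,7,2) value=9
Op 7: merge R0<->R1 -> R0=(2,7,2) R1=(2,7,2)
Op 8: inc R2 by 1 -> R2=(0,4,3) value=7

Answer: 11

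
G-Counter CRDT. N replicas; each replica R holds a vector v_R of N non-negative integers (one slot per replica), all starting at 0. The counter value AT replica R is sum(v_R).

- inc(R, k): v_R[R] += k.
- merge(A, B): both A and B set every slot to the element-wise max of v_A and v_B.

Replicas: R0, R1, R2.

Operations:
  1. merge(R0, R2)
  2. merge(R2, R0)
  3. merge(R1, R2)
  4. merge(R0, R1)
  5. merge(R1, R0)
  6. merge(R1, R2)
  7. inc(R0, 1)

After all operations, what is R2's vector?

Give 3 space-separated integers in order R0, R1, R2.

Answer: 0 0 0

Derivation:
Op 1: merge R0<->R2 -> R0=(0,0,0) R2=(0,0,0)
Op 2: merge R2<->R0 -> R2=(0,0,0) R0=(0,0,0)
Op 3: merge R1<->R2 -> R1=(0,0,0) R2=(0,0,0)
Op 4: merge R0<->R1 -> R0=(0,0,0) R1=(0,0,0)
Op 5: merge R1<->R0 -> R1=(0,0,0) R0=(0,0,0)
Op 6: merge R1<->R2 -> R1=(0,0,0) R2=(0,0,0)
Op 7: inc R0 by 1 -> R0=(1,0,0) value=1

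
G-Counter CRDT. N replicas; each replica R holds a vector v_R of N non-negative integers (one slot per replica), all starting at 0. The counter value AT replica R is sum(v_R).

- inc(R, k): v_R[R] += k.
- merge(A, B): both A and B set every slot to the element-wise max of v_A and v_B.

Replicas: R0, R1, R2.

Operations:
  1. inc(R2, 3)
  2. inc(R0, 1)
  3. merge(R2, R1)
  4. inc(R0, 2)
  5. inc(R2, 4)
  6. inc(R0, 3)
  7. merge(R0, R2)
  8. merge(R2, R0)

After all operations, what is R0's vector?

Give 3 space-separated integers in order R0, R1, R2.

Answer: 6 0 7

Derivation:
Op 1: inc R2 by 3 -> R2=(0,0,3) value=3
Op 2: inc R0 by 1 -> R0=(1,0,0) value=1
Op 3: merge R2<->R1 -> R2=(0,0,3) R1=(0,0,3)
Op 4: inc R0 by 2 -> R0=(3,0,0) value=3
Op 5: inc R2 by 4 -> R2=(0,0,7) value=7
Op 6: inc R0 by 3 -> R0=(6,0,0) value=6
Op 7: merge R0<->R2 -> R0=(6,0,7) R2=(6,0,7)
Op 8: merge R2<->R0 -> R2=(6,0,7) R0=(6,0,7)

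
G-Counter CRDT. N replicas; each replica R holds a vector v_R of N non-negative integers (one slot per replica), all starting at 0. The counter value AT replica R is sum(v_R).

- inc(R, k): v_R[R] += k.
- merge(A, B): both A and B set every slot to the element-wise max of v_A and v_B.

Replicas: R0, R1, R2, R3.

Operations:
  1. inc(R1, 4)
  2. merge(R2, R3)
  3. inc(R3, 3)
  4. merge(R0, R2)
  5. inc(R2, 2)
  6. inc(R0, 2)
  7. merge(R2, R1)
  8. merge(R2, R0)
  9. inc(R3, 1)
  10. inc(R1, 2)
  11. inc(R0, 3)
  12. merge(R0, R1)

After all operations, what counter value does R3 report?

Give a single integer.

Answer: 4

Derivation:
Op 1: inc R1 by 4 -> R1=(0,4,0,0) value=4
Op 2: merge R2<->R3 -> R2=(0,0,0,0) R3=(0,0,0,0)
Op 3: inc R3 by 3 -> R3=(0,0,0,3) value=3
Op 4: merge R0<->R2 -> R0=(0,0,0,0) R2=(0,0,0,0)
Op 5: inc R2 by 2 -> R2=(0,0,2,0) value=2
Op 6: inc R0 by 2 -> R0=(2,0,0,0) value=2
Op 7: merge R2<->R1 -> R2=(0,4,2,0) R1=(0,4,2,0)
Op 8: merge R2<->R0 -> R2=(2,4,2,0) R0=(2,4,2,0)
Op 9: inc R3 by 1 -> R3=(0,0,0,4) value=4
Op 10: inc R1 by 2 -> R1=(0,6,2,0) value=8
Op 11: inc R0 by 3 -> R0=(5,4,2,0) value=11
Op 12: merge R0<->R1 -> R0=(5,6,2,0) R1=(5,6,2,0)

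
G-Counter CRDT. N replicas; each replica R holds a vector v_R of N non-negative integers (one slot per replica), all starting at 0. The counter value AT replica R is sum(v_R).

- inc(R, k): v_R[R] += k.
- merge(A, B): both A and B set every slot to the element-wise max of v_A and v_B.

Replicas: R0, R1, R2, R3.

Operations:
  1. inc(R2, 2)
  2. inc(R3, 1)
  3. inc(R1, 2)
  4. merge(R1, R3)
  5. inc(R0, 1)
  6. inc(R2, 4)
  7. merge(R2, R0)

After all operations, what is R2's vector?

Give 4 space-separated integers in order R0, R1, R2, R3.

Answer: 1 0 6 0

Derivation:
Op 1: inc R2 by 2 -> R2=(0,0,2,0) value=2
Op 2: inc R3 by 1 -> R3=(0,0,0,1) value=1
Op 3: inc R1 by 2 -> R1=(0,2,0,0) value=2
Op 4: merge R1<->R3 -> R1=(0,2,0,1) R3=(0,2,0,1)
Op 5: inc R0 by 1 -> R0=(1,0,0,0) value=1
Op 6: inc R2 by 4 -> R2=(0,0,6,0) value=6
Op 7: merge R2<->R0 -> R2=(1,0,6,0) R0=(1,0,6,0)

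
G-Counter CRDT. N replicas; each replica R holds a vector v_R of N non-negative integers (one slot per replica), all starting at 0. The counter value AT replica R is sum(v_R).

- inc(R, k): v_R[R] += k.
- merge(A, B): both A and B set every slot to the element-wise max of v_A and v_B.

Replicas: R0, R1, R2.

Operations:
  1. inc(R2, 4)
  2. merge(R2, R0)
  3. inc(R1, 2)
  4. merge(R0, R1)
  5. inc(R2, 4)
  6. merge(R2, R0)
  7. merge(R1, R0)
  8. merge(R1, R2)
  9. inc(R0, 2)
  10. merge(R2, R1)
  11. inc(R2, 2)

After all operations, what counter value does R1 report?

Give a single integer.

Op 1: inc R2 by 4 -> R2=(0,0,4) value=4
Op 2: merge R2<->R0 -> R2=(0,0,4) R0=(0,0,4)
Op 3: inc R1 by 2 -> R1=(0,2,0) value=2
Op 4: merge R0<->R1 -> R0=(0,2,4) R1=(0,2,4)
Op 5: inc R2 by 4 -> R2=(0,0,8) value=8
Op 6: merge R2<->R0 -> R2=(0,2,8) R0=(0,2,8)
Op 7: merge R1<->R0 -> R1=(0,2,8) R0=(0,2,8)
Op 8: merge R1<->R2 -> R1=(0,2,8) R2=(0,2,8)
Op 9: inc R0 by 2 -> R0=(2,2,8) value=12
Op 10: merge R2<->R1 -> R2=(0,2,8) R1=(0,2,8)
Op 11: inc R2 by 2 -> R2=(0,2,10) value=12

Answer: 10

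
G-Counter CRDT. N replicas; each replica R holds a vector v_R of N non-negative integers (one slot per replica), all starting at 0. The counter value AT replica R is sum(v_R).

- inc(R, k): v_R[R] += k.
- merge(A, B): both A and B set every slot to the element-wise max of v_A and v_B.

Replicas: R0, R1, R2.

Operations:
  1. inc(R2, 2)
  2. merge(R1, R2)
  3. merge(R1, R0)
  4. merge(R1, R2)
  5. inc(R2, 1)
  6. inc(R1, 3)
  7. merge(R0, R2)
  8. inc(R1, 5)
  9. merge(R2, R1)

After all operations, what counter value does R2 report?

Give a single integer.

Op 1: inc R2 by 2 -> R2=(0,0,2) value=2
Op 2: merge R1<->R2 -> R1=(0,0,2) R2=(0,0,2)
Op 3: merge R1<->R0 -> R1=(0,0,2) R0=(0,0,2)
Op 4: merge R1<->R2 -> R1=(0,0,2) R2=(0,0,2)
Op 5: inc R2 by 1 -> R2=(0,0,3) value=3
Op 6: inc R1 by 3 -> R1=(0,3,2) value=5
Op 7: merge R0<->R2 -> R0=(0,0,3) R2=(0,0,3)
Op 8: inc R1 by 5 -> R1=(0,8,2) value=10
Op 9: merge R2<->R1 -> R2=(0,8,3) R1=(0,8,3)

Answer: 11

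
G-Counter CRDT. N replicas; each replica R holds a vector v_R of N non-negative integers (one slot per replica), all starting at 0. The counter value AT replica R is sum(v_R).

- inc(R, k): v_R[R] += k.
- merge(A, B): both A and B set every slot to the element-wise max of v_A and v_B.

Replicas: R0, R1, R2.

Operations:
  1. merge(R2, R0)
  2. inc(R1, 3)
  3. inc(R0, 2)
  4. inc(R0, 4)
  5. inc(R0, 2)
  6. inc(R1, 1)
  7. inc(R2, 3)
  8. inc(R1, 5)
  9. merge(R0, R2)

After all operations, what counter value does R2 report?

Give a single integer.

Op 1: merge R2<->R0 -> R2=(0,0,0) R0=(0,0,0)
Op 2: inc R1 by 3 -> R1=(0,3,0) value=3
Op 3: inc R0 by 2 -> R0=(2,0,0) value=2
Op 4: inc R0 by 4 -> R0=(6,0,0) value=6
Op 5: inc R0 by 2 -> R0=(8,0,0) value=8
Op 6: inc R1 by 1 -> R1=(0,4,0) value=4
Op 7: inc R2 by 3 -> R2=(0,0,3) value=3
Op 8: inc R1 by 5 -> R1=(0,9,0) value=9
Op 9: merge R0<->R2 -> R0=(8,0,3) R2=(8,0,3)

Answer: 11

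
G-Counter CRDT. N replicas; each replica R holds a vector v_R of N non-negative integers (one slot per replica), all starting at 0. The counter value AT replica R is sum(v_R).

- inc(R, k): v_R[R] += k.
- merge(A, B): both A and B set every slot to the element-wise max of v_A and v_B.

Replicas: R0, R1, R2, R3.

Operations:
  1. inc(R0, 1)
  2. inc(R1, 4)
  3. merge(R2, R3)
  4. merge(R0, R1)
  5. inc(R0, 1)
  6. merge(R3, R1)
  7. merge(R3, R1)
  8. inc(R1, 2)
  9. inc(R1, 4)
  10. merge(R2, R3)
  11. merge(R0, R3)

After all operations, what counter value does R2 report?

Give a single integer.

Answer: 5

Derivation:
Op 1: inc R0 by 1 -> R0=(1,0,0,0) value=1
Op 2: inc R1 by 4 -> R1=(0,4,0,0) value=4
Op 3: merge R2<->R3 -> R2=(0,0,0,0) R3=(0,0,0,0)
Op 4: merge R0<->R1 -> R0=(1,4,0,0) R1=(1,4,0,0)
Op 5: inc R0 by 1 -> R0=(2,4,0,0) value=6
Op 6: merge R3<->R1 -> R3=(1,4,0,0) R1=(1,4,0,0)
Op 7: merge R3<->R1 -> R3=(1,4,0,0) R1=(1,4,0,0)
Op 8: inc R1 by 2 -> R1=(1,6,0,0) value=7
Op 9: inc R1 by 4 -> R1=(1,10,0,0) value=11
Op 10: merge R2<->R3 -> R2=(1,4,0,0) R3=(1,4,0,0)
Op 11: merge R0<->R3 -> R0=(2,4,0,0) R3=(2,4,0,0)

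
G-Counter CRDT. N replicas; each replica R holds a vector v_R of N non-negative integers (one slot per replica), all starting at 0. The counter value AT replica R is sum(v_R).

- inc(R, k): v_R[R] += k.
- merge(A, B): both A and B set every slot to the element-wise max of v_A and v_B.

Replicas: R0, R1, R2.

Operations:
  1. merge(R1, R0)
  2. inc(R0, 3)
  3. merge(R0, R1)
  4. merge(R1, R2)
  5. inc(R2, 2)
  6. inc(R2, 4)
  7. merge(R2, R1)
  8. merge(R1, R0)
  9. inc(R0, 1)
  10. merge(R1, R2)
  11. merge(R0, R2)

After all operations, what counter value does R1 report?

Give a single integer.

Op 1: merge R1<->R0 -> R1=(0,0,0) R0=(0,0,0)
Op 2: inc R0 by 3 -> R0=(3,0,0) value=3
Op 3: merge R0<->R1 -> R0=(3,0,0) R1=(3,0,0)
Op 4: merge R1<->R2 -> R1=(3,0,0) R2=(3,0,0)
Op 5: inc R2 by 2 -> R2=(3,0,2) value=5
Op 6: inc R2 by 4 -> R2=(3,0,6) value=9
Op 7: merge R2<->R1 -> R2=(3,0,6) R1=(3,0,6)
Op 8: merge R1<->R0 -> R1=(3,0,6) R0=(3,0,6)
Op 9: inc R0 by 1 -> R0=(4,0,6) value=10
Op 10: merge R1<->R2 -> R1=(3,0,6) R2=(3,0,6)
Op 11: merge R0<->R2 -> R0=(4,0,6) R2=(4,0,6)

Answer: 9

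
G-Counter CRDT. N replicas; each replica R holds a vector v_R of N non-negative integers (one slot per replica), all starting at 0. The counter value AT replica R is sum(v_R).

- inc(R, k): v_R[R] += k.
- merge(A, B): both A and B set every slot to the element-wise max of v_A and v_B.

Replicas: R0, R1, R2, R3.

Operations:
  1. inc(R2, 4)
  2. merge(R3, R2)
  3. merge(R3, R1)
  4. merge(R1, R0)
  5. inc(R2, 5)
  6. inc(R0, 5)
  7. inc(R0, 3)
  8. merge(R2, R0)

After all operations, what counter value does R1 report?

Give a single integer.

Answer: 4

Derivation:
Op 1: inc R2 by 4 -> R2=(0,0,4,0) value=4
Op 2: merge R3<->R2 -> R3=(0,0,4,0) R2=(0,0,4,0)
Op 3: merge R3<->R1 -> R3=(0,0,4,0) R1=(0,0,4,0)
Op 4: merge R1<->R0 -> R1=(0,0,4,0) R0=(0,0,4,0)
Op 5: inc R2 by 5 -> R2=(0,0,9,0) value=9
Op 6: inc R0 by 5 -> R0=(5,0,4,0) value=9
Op 7: inc R0 by 3 -> R0=(8,0,4,0) value=12
Op 8: merge R2<->R0 -> R2=(8,0,9,0) R0=(8,0,9,0)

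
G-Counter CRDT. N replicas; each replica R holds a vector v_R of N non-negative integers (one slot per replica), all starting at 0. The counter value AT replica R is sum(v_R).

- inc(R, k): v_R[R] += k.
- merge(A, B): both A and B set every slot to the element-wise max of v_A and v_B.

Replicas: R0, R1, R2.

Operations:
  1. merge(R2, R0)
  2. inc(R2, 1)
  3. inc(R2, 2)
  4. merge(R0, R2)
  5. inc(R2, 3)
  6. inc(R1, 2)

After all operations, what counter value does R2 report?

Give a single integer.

Op 1: merge R2<->R0 -> R2=(0,0,0) R0=(0,0,0)
Op 2: inc R2 by 1 -> R2=(0,0,1) value=1
Op 3: inc R2 by 2 -> R2=(0,0,3) value=3
Op 4: merge R0<->R2 -> R0=(0,0,3) R2=(0,0,3)
Op 5: inc R2 by 3 -> R2=(0,0,6) value=6
Op 6: inc R1 by 2 -> R1=(0,2,0) value=2

Answer: 6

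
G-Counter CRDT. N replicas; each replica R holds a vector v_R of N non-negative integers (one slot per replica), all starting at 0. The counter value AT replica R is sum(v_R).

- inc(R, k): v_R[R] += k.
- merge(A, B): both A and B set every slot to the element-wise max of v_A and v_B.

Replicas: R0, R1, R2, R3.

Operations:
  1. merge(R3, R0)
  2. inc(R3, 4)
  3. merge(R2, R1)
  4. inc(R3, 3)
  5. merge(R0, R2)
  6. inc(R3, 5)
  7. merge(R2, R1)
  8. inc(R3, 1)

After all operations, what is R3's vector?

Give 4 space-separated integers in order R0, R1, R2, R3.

Answer: 0 0 0 13

Derivation:
Op 1: merge R3<->R0 -> R3=(0,0,0,0) R0=(0,0,0,0)
Op 2: inc R3 by 4 -> R3=(0,0,0,4) value=4
Op 3: merge R2<->R1 -> R2=(0,0,0,0) R1=(0,0,0,0)
Op 4: inc R3 by 3 -> R3=(0,0,0,7) value=7
Op 5: merge R0<->R2 -> R0=(0,0,0,0) R2=(0,0,0,0)
Op 6: inc R3 by 5 -> R3=(0,0,0,12) value=12
Op 7: merge R2<->R1 -> R2=(0,0,0,0) R1=(0,0,0,0)
Op 8: inc R3 by 1 -> R3=(0,0,0,13) value=13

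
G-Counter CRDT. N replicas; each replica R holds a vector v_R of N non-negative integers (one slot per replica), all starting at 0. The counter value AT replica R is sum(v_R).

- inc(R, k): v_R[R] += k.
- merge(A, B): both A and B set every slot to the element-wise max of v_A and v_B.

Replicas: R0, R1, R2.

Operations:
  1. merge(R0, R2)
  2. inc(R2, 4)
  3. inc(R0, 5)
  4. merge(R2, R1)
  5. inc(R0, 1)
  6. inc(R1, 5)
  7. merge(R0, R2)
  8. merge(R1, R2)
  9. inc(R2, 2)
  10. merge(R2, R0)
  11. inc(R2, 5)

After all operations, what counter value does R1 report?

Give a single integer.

Op 1: merge R0<->R2 -> R0=(0,0,0) R2=(0,0,0)
Op 2: inc R2 by 4 -> R2=(0,0,4) value=4
Op 3: inc R0 by 5 -> R0=(5,0,0) value=5
Op 4: merge R2<->R1 -> R2=(0,0,4) R1=(0,0,4)
Op 5: inc R0 by 1 -> R0=(6,0,0) value=6
Op 6: inc R1 by 5 -> R1=(0,5,4) value=9
Op 7: merge R0<->R2 -> R0=(6,0,4) R2=(6,0,4)
Op 8: merge R1<->R2 -> R1=(6,5,4) R2=(6,5,4)
Op 9: inc R2 by 2 -> R2=(6,5,6) value=17
Op 10: merge R2<->R0 -> R2=(6,5,6) R0=(6,5,6)
Op 11: inc R2 by 5 -> R2=(6,5,11) value=22

Answer: 15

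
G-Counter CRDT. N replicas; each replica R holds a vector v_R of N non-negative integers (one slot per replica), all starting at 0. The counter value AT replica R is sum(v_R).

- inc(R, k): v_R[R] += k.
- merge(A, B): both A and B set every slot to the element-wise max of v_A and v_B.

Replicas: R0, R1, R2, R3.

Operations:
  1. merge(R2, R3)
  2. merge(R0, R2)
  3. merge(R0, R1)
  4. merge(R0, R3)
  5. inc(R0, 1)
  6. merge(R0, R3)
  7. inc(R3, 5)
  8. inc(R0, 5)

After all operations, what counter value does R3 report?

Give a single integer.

Answer: 6

Derivation:
Op 1: merge R2<->R3 -> R2=(0,0,0,0) R3=(0,0,0,0)
Op 2: merge R0<->R2 -> R0=(0,0,0,0) R2=(0,0,0,0)
Op 3: merge R0<->R1 -> R0=(0,0,0,0) R1=(0,0,0,0)
Op 4: merge R0<->R3 -> R0=(0,0,0,0) R3=(0,0,0,0)
Op 5: inc R0 by 1 -> R0=(1,0,0,0) value=1
Op 6: merge R0<->R3 -> R0=(1,0,0,0) R3=(1,0,0,0)
Op 7: inc R3 by 5 -> R3=(1,0,0,5) value=6
Op 8: inc R0 by 5 -> R0=(6,0,0,0) value=6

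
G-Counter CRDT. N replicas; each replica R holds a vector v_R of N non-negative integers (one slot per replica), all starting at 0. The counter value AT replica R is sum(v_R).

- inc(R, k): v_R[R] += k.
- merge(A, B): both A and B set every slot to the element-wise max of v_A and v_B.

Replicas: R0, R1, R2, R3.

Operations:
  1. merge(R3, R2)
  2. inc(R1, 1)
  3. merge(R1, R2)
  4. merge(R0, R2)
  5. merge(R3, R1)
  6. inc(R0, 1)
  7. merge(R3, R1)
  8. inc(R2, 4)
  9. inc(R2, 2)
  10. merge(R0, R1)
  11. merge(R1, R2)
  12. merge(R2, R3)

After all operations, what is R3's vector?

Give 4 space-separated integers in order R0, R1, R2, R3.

Op 1: merge R3<->R2 -> R3=(0,0,0,0) R2=(0,0,0,0)
Op 2: inc R1 by 1 -> R1=(0,1,0,0) value=1
Op 3: merge R1<->R2 -> R1=(0,1,0,0) R2=(0,1,0,0)
Op 4: merge R0<->R2 -> R0=(0,1,0,0) R2=(0,1,0,0)
Op 5: merge R3<->R1 -> R3=(0,1,0,0) R1=(0,1,0,0)
Op 6: inc R0 by 1 -> R0=(1,1,0,0) value=2
Op 7: merge R3<->R1 -> R3=(0,1,0,0) R1=(0,1,0,0)
Op 8: inc R2 by 4 -> R2=(0,1,4,0) value=5
Op 9: inc R2 by 2 -> R2=(0,1,6,0) value=7
Op 10: merge R0<->R1 -> R0=(1,1,0,0) R1=(1,1,0,0)
Op 11: merge R1<->R2 -> R1=(1,1,6,0) R2=(1,1,6,0)
Op 12: merge R2<->R3 -> R2=(1,1,6,0) R3=(1,1,6,0)

Answer: 1 1 6 0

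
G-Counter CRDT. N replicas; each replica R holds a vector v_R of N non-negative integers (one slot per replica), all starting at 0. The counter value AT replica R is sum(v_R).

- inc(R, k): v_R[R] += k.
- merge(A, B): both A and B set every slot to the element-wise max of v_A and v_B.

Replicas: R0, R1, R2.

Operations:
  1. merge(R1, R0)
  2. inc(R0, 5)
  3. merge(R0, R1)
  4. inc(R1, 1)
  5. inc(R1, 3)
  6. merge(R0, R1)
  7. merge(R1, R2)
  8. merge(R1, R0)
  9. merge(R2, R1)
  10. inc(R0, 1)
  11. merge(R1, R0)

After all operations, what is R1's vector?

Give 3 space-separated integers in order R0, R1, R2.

Op 1: merge R1<->R0 -> R1=(0,0,0) R0=(0,0,0)
Op 2: inc R0 by 5 -> R0=(5,0,0) value=5
Op 3: merge R0<->R1 -> R0=(5,0,0) R1=(5,0,0)
Op 4: inc R1 by 1 -> R1=(5,1,0) value=6
Op 5: inc R1 by 3 -> R1=(5,4,0) value=9
Op 6: merge R0<->R1 -> R0=(5,4,0) R1=(5,4,0)
Op 7: merge R1<->R2 -> R1=(5,4,0) R2=(5,4,0)
Op 8: merge R1<->R0 -> R1=(5,4,0) R0=(5,4,0)
Op 9: merge R2<->R1 -> R2=(5,4,0) R1=(5,4,0)
Op 10: inc R0 by 1 -> R0=(6,4,0) value=10
Op 11: merge R1<->R0 -> R1=(6,4,0) R0=(6,4,0)

Answer: 6 4 0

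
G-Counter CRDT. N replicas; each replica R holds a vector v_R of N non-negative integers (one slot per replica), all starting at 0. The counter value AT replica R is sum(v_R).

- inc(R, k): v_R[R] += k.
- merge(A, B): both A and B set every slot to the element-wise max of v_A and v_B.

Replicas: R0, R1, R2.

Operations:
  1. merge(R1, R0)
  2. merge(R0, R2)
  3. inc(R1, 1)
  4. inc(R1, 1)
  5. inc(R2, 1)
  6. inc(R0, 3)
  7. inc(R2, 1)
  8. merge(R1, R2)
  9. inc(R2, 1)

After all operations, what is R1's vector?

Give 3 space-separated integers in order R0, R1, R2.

Op 1: merge R1<->R0 -> R1=(0,0,0) R0=(0,0,0)
Op 2: merge R0<->R2 -> R0=(0,0,0) R2=(0,0,0)
Op 3: inc R1 by 1 -> R1=(0,1,0) value=1
Op 4: inc R1 by 1 -> R1=(0,2,0) value=2
Op 5: inc R2 by 1 -> R2=(0,0,1) value=1
Op 6: inc R0 by 3 -> R0=(3,0,0) value=3
Op 7: inc R2 by 1 -> R2=(0,0,2) value=2
Op 8: merge R1<->R2 -> R1=(0,2,2) R2=(0,2,2)
Op 9: inc R2 by 1 -> R2=(0,2,3) value=5

Answer: 0 2 2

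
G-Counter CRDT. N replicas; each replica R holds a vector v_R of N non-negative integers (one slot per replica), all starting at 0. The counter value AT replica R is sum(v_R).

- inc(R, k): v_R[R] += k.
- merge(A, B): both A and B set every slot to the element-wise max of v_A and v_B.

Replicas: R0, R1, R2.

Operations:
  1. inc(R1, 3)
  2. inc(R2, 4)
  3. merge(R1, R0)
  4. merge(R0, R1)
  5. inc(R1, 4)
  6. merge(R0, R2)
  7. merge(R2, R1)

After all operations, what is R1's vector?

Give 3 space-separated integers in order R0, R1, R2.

Op 1: inc R1 by 3 -> R1=(0,3,0) value=3
Op 2: inc R2 by 4 -> R2=(0,0,4) value=4
Op 3: merge R1<->R0 -> R1=(0,3,0) R0=(0,3,0)
Op 4: merge R0<->R1 -> R0=(0,3,0) R1=(0,3,0)
Op 5: inc R1 by 4 -> R1=(0,7,0) value=7
Op 6: merge R0<->R2 -> R0=(0,3,4) R2=(0,3,4)
Op 7: merge R2<->R1 -> R2=(0,7,4) R1=(0,7,4)

Answer: 0 7 4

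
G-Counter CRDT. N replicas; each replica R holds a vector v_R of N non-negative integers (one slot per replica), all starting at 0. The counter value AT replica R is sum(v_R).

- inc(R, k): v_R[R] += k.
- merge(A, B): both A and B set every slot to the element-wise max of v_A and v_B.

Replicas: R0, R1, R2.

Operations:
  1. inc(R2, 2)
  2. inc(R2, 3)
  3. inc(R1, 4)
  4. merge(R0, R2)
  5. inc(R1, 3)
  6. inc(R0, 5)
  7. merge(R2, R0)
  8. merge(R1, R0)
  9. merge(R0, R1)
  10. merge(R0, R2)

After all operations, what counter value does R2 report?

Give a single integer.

Answer: 17

Derivation:
Op 1: inc R2 by 2 -> R2=(0,0,2) value=2
Op 2: inc R2 by 3 -> R2=(0,0,5) value=5
Op 3: inc R1 by 4 -> R1=(0,4,0) value=4
Op 4: merge R0<->R2 -> R0=(0,0,5) R2=(0,0,5)
Op 5: inc R1 by 3 -> R1=(0,7,0) value=7
Op 6: inc R0 by 5 -> R0=(5,0,5) value=10
Op 7: merge R2<->R0 -> R2=(5,0,5) R0=(5,0,5)
Op 8: merge R1<->R0 -> R1=(5,7,5) R0=(5,7,5)
Op 9: merge R0<->R1 -> R0=(5,7,5) R1=(5,7,5)
Op 10: merge R0<->R2 -> R0=(5,7,5) R2=(5,7,5)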